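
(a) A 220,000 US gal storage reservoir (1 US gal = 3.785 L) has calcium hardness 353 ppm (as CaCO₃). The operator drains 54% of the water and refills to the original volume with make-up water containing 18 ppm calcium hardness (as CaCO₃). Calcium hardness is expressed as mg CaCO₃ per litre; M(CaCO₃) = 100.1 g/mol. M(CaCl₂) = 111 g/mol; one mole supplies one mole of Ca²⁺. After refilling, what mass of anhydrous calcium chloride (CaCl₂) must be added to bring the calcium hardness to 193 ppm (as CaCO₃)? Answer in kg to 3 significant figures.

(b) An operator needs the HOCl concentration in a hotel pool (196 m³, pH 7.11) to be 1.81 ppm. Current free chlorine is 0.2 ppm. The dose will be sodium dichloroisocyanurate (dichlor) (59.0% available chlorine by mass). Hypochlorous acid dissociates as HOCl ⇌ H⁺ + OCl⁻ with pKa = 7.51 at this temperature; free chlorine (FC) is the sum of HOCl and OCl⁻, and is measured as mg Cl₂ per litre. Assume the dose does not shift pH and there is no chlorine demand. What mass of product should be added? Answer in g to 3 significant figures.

(a) 19.3 kg; (b) 774 g

(a) Volume: 220,000 US gal × 3.785 L/gal = 832,700 L.
(a) After draining 54% and refilling: 353 × 0.46 + 18 × 0.54 = 172.1 ppm.
(a) Deficit to target: 193 − 172.1 = 20.9 mg/L.
(a) As CaCO₃: 20.9 mg/L × 832,700 L = 17,400 g; ÷ 100.1 = 173.9 mol Ca²⁺.
(a) Mass: 173.9 × 111 = 19,300 g.

(b) Volume: 196 m³ = 196,000 L.
(b) [OCl⁻]/[HOCl] = 10^(pH − pKa) = 10^(7.11 − 7.51) = 0.3981; fraction as HOCl = 1/(1 + 0.3981) = 0.7153.
(b) Free chlorine required for 1.81 ppm HOCl: 1.81 / 0.7153 = 2.531 ppm.
(b) FC to add: 2.531 − 0.2 = 2.331 mg/L as Cl₂.
(b) Cl₂ equivalent: 2.331 mg/L × 196,000 L = 456.8 g.
(b) Product at 59.0% available Cl: 456.8 / 0.59 = 774.2 g.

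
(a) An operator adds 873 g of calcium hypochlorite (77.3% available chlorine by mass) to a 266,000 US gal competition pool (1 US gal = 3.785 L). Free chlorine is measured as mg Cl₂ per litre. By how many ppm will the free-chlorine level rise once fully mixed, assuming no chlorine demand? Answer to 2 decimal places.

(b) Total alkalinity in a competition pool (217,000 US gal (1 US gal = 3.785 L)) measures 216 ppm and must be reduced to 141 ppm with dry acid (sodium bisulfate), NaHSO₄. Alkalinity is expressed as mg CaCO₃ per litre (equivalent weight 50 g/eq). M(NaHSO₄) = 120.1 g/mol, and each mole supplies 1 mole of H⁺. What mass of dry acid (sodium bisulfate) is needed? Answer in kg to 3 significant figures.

(a) 0.67 ppm; (b) 148 kg

(a) Volume: 266,000 US gal × 3.785 L/gal = 1,006,810 L.
(a) Available chlorine delivered: 873 g × 0.773 = 674.8 g as Cl₂.
(a) Concentration rise: 674.8 g / 1,006,810 L = 0.6703 mg/L = 0.67 ppm.

(b) Volume: 217,000 US gal × 3.785 L/gal = 821,345 L.
(b) Alkalinity to neutralize: (216 − 141) = 75 mg/L as CaCO₃ × 821,345 L = 61,600 g as CaCO₃.
(b) Equivalents of H⁺ required: 61,600 ÷ 50 g/eq = 1232 eq = 1232 mol NaHSO₄.
(b) Mass of NaHSO₄: 1232 × 120.1 = 148,000 g.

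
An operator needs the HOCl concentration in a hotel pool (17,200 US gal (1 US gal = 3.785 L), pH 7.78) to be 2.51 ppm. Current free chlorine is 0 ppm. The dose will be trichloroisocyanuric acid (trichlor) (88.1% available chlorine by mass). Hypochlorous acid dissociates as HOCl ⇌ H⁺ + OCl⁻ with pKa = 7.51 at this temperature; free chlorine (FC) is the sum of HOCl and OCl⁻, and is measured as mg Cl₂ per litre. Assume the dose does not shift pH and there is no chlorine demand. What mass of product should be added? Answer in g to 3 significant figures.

531 g

Volume: 17,200 US gal × 3.785 L/gal = 65,102 L.
[OCl⁻]/[HOCl] = 10^(pH − pKa) = 10^(7.78 − 7.51) = 1.862; fraction as HOCl = 1/(1 + 1.862) = 0.3494.
Free chlorine required for 2.51 ppm HOCl: 2.51 / 0.3494 = 7.184 ppm.
FC to add: 7.184 − 0 = 7.184 mg/L as Cl₂.
Cl₂ equivalent: 7.184 mg/L × 65,102 L = 467.7 g.
Product at 88.1% available Cl: 467.7 / 0.881 = 530.9 g.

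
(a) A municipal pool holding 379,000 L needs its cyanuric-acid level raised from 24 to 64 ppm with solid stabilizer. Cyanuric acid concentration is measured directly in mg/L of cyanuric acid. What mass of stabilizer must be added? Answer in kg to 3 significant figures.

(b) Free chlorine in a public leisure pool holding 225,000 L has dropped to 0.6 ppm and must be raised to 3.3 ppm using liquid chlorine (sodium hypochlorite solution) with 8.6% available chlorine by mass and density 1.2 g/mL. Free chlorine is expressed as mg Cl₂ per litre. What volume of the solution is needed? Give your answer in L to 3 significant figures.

(a) 15.2 kg; (b) 5.89 L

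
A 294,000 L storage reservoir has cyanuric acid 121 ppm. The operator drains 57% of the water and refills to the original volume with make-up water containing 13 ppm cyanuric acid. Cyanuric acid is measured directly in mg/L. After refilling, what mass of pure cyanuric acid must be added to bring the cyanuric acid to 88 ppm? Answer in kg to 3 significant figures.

After draining 57% and refilling: 121 × 0.43 + 13 × 0.57 = 59.44 ppm.
Deficit to target: 88 − 59.44 = 28.56 mg/L.
Mass: 28.56 mg/L × 294,000 L = 8397 g cyanuric acid.

8.40 kg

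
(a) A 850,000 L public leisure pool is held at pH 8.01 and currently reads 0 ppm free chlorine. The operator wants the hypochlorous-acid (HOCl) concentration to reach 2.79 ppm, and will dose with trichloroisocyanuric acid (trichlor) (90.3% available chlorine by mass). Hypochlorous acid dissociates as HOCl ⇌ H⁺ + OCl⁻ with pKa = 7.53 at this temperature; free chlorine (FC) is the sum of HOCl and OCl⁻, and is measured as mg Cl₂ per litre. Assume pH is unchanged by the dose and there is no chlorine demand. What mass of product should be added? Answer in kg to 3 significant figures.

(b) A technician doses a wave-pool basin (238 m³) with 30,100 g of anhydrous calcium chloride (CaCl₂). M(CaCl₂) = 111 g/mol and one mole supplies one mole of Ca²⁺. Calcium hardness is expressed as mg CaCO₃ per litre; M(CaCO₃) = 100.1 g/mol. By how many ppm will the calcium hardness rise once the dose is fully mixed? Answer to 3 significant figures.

(a) [OCl⁻]/[HOCl] = 10^(pH − pKa) = 10^(8.01 − 7.53) = 3.02; fraction as HOCl = 1/(1 + 3.02) = 0.2488.
(a) Free chlorine required for 2.79 ppm HOCl: 2.79 / 0.2488 = 11.22 ppm.
(a) FC to add: 11.22 − 0 = 11.22 mg/L as Cl₂.
(a) Cl₂ equivalent: 11.22 mg/L × 850,000 L = 9533 g.
(a) Product at 90.3% available Cl: 9533 / 0.903 = 10,560 g.

(b) Volume: 238 m³ = 238,000 L.
(b) Moles of Ca²⁺: 30,100 g ÷ 111 g/mol = 271.2 mol.
(b) As CaCO₃: 271.2 mol × 100.1 g/mol = 27,140 g.
(b) Rise: 27,140 g / 238,000 L × 1000 = 114.1 mg/L.

(a) 10.6 kg; (b) 114 ppm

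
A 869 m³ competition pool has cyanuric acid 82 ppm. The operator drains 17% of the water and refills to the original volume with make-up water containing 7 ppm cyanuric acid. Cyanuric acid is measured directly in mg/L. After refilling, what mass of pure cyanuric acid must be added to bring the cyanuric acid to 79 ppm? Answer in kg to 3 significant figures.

Volume: 869 m³ = 869,000 L.
After draining 17% and refilling: 82 × 0.83 + 7 × 0.17 = 69.25 ppm.
Deficit to target: 79 − 69.25 = 9.75 mg/L.
Mass: 9.75 mg/L × 869,000 L = 8473 g cyanuric acid.

8.47 kg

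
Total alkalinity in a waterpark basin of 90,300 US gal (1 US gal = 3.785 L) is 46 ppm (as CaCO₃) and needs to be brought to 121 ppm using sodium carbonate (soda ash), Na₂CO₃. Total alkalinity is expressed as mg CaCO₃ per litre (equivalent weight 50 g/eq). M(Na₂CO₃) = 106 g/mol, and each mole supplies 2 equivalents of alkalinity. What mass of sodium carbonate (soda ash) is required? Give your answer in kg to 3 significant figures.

Volume: 90,300 US gal × 3.785 L/gal = 341,786 L.
Alkalinity to add: (121 − 46) = 75 mg/L as CaCO₃ × 341,786 L = 25,630 g as CaCO₃.
Equivalents: 25,630 g ÷ 50 g/eq = 512.7 eq.
Each mole of Na₂CO₃ supplies 2 eq, so 512.7 / 2 = 256.3 mol.
Mass: 256.3 mol × 106 g/mol = 27,170 g.

27.2 kg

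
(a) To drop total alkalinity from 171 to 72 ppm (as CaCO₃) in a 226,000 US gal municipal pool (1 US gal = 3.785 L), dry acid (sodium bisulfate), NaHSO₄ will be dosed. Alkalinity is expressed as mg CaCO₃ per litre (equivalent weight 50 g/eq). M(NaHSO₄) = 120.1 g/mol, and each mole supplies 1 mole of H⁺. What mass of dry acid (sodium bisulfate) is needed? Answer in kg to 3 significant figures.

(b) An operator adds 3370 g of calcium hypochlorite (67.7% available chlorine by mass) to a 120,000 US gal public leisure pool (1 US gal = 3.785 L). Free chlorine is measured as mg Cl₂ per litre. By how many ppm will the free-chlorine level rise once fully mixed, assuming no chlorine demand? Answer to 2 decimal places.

(a) 203 kg; (b) 5.02 ppm

(a) Volume: 226,000 US gal × 3.785 L/gal = 855,410 L.
(a) Alkalinity to neutralize: (171 − 72) = 99 mg/L as CaCO₃ × 855,410 L = 84,690 g as CaCO₃.
(a) Equivalents of H⁺ required: 84,690 ÷ 50 g/eq = 1694 eq = 1694 mol NaHSO₄.
(a) Mass of NaHSO₄: 1694 × 120.1 = 203,400 g.

(b) Volume: 120,000 US gal × 3.785 L/gal = 454,200 L.
(b) Available chlorine delivered: 3370 g × 0.677 = 2281 g as Cl₂.
(b) Concentration rise: 2281 g / 454,200 L = 5.023 mg/L = 5.02 ppm.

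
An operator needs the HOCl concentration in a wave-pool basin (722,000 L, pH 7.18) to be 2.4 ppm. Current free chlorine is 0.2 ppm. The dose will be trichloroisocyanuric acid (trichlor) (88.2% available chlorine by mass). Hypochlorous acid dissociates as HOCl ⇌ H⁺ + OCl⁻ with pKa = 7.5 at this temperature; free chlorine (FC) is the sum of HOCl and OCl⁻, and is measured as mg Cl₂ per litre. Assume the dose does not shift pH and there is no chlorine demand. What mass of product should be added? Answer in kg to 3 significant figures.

2.74 kg

[OCl⁻]/[HOCl] = 10^(pH − pKa) = 10^(7.18 − 7.5) = 0.4786; fraction as HOCl = 1/(1 + 0.4786) = 0.6763.
Free chlorine required for 2.4 ppm HOCl: 2.4 / 0.6763 = 3.549 ppm.
FC to add: 3.549 − 0.2 = 3.349 mg/L as Cl₂.
Cl₂ equivalent: 3.349 mg/L × 722,000 L = 2418 g.
Product at 88.2% available Cl: 2418 / 0.882 = 2741 g.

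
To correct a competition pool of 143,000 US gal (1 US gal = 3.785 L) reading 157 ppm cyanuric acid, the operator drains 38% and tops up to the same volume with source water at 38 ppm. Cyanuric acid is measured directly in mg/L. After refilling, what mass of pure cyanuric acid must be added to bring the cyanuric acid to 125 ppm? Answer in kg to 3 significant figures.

7.16 kg

Volume: 143,000 US gal × 3.785 L/gal = 541,255 L.
After draining 38% and refilling: 157 × 0.62 + 38 × 0.38 = 111.78 ppm.
Deficit to target: 125 − 111.78 = 13.22 mg/L.
Mass: 13.22 mg/L × 541,255 L = 7155 g cyanuric acid.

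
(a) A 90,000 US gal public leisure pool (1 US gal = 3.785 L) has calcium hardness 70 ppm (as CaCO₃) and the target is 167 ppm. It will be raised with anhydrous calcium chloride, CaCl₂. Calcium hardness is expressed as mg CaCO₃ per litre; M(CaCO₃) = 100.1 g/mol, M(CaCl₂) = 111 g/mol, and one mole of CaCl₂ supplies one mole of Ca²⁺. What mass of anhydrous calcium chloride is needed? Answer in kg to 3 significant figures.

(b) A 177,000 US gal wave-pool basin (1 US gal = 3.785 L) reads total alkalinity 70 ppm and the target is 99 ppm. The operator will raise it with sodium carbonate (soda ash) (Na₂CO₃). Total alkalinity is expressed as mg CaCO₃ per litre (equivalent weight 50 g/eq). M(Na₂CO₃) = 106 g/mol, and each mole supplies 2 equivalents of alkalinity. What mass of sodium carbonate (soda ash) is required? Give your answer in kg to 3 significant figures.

(a) 36.6 kg; (b) 20.6 kg

(a) Volume: 90,000 US gal × 3.785 L/gal = 340,650 L.
(a) Hardness to add: (167 − 70) = 97 mg/L as CaCO₃ × 340,650 L = 33,040 g as CaCO₃.
(a) Moles of Ca²⁺ (1 mol Ca²⁺ ≡ 1 mol CaCO₃): 33,040 / 100.1 g/mol = 330.1 mol.
(a) Mass of CaCl₂: 330.1 × 111 = 36,640 g.

(b) Volume: 177,000 US gal × 3.785 L/gal = 669,945 L.
(b) Alkalinity to add: (99 − 70) = 29 mg/L as CaCO₃ × 669,945 L = 19,430 g as CaCO₃.
(b) Equivalents: 19,430 g ÷ 50 g/eq = 388.6 eq.
(b) Each mole of Na₂CO₃ supplies 2 eq, so 388.6 / 2 = 194.3 mol.
(b) Mass: 194.3 mol × 106 g/mol = 20,590 g.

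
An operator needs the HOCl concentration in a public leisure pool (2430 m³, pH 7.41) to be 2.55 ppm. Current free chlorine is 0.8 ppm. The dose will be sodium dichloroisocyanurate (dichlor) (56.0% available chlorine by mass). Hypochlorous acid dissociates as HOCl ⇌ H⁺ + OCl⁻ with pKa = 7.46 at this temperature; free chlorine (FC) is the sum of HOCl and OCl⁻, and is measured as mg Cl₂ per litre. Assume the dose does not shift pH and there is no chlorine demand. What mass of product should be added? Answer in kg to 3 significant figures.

17.5 kg

Volume: 2430 m³ = 2,430,000 L.
[OCl⁻]/[HOCl] = 10^(pH − pKa) = 10^(7.41 − 7.46) = 0.8913; fraction as HOCl = 1/(1 + 0.8913) = 0.5288.
Free chlorine required for 2.55 ppm HOCl: 2.55 / 0.5288 = 4.823 ppm.
FC to add: 4.823 − 0.8 = 4.023 mg/L as Cl₂.
Cl₂ equivalent: 4.023 mg/L × 2,430,000 L = 9775 g.
Product at 56.0% available Cl: 9775 / 0.56 = 17,460 g.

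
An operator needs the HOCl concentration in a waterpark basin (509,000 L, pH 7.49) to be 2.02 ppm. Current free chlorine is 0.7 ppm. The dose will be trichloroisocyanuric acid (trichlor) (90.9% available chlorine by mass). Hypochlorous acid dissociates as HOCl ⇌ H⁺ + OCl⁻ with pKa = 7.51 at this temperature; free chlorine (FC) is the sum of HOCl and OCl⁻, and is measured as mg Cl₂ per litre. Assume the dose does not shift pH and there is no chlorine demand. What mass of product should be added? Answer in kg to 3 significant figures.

1.82 kg

[OCl⁻]/[HOCl] = 10^(pH − pKa) = 10^(7.49 − 7.51) = 0.955; fraction as HOCl = 1/(1 + 0.955) = 0.5115.
Free chlorine required for 2.02 ppm HOCl: 2.02 / 0.5115 = 3.949 ppm.
FC to add: 3.949 − 0.7 = 3.249 mg/L as Cl₂.
Cl₂ equivalent: 3.249 mg/L × 509,000 L = 1654 g.
Product at 90.9% available Cl: 1654 / 0.909 = 1819 g.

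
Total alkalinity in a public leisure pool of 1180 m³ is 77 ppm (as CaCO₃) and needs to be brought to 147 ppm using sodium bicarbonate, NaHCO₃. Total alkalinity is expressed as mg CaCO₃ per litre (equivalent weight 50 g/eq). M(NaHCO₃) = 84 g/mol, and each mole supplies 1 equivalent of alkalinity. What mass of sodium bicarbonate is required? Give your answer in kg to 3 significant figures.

Volume: 1180 m³ = 1,180,000 L.
Alkalinity to add: (147 − 77) = 70 mg/L as CaCO₃ × 1,180,000 L = 82,600 g as CaCO₃.
Equivalents: 82,600 g ÷ 50 g/eq = 1652 eq.
NaHCO₃ supplies 1 eq per mole → 1652 mol.
Mass: 1652 mol × 84 g/mol = 138,800 g.

139 kg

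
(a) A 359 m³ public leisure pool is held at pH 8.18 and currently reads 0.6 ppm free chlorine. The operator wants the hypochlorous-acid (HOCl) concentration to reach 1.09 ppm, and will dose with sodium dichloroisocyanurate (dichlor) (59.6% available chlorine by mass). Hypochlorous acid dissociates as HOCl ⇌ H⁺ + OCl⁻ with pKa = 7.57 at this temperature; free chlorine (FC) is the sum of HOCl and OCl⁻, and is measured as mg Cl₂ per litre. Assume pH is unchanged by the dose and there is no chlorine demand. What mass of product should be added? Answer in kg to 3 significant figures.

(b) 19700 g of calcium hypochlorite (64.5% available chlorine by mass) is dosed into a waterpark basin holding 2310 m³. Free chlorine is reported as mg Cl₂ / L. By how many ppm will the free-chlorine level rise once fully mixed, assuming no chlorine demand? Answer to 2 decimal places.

(a) 2.97 kg; (b) 5.50 ppm

(a) Volume: 359 m³ = 359,000 L.
(a) [OCl⁻]/[HOCl] = 10^(pH − pKa) = 10^(8.18 − 7.57) = 4.074; fraction as HOCl = 1/(1 + 4.074) = 0.1971.
(a) Free chlorine required for 1.09 ppm HOCl: 1.09 / 0.1971 = 5.53 ppm.
(a) FC to add: 5.53 − 0.6 = 4.93 mg/L as Cl₂.
(a) Cl₂ equivalent: 4.93 mg/L × 359,000 L = 1770 g.
(a) Product at 59.6% available Cl: 1770 / 0.596 = 2970 g.

(b) Volume: 2310 m³ = 2,310,000 L.
(b) Available chlorine delivered: 19,700 g × 0.645 = 12,710 g as Cl₂.
(b) Concentration rise: 12,710 g / 2,310,000 L = 5.501 mg/L = 5.50 ppm.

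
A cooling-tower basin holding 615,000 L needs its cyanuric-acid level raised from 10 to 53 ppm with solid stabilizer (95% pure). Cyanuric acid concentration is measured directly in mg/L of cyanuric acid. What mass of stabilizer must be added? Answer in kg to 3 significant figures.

CYA to add: (53 − 10) = 43 mg/L × 615,000 L = 26,440 g cyanuric acid.
At 95% purity: 26,440 / 0.95 = 27,840 g product.

27.8 kg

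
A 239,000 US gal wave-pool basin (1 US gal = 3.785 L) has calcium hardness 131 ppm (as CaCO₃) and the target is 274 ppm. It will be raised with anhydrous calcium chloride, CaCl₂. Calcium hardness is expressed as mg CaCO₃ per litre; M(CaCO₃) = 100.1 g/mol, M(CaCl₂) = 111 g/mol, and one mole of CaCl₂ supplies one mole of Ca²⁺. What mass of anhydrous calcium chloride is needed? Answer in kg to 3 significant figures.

143 kg

Volume: 239,000 US gal × 3.785 L/gal = 904,615 L.
Hardness to add: (274 − 131) = 143 mg/L as CaCO₃ × 904,615 L = 129,400 g as CaCO₃.
Moles of Ca²⁺ (1 mol Ca²⁺ ≡ 1 mol CaCO₃): 129,400 / 100.1 g/mol = 1292 mol.
Mass of CaCl₂: 1292 × 111 = 143,400 g.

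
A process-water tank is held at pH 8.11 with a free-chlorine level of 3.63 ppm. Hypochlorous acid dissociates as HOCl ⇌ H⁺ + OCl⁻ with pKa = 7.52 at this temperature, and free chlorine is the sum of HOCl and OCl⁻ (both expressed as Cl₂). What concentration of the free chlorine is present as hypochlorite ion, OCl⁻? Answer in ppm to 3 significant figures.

[OCl⁻]/[HOCl] = 10^(pH − pKa) = 10^(8.11 − 7.52) = 10^0.59 = 3.89.
Fraction as HOCl = 1 / (1 + 3.89) = 0.2045.
OCl⁻ = (1 − 0.2045) × 3.63 ppm = 2.888 ppm.

2.89 ppm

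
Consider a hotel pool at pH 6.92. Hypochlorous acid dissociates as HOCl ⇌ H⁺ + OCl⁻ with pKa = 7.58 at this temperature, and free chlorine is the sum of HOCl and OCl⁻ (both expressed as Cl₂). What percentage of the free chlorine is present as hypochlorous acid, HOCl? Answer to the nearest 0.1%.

[OCl⁻]/[HOCl] = 10^(pH − pKa) = 10^(6.92 − 7.58) = 10^-0.66 = 0.2188.
Fraction as HOCl = 1 / (1 + 0.2188) = 0.8205.

82.0%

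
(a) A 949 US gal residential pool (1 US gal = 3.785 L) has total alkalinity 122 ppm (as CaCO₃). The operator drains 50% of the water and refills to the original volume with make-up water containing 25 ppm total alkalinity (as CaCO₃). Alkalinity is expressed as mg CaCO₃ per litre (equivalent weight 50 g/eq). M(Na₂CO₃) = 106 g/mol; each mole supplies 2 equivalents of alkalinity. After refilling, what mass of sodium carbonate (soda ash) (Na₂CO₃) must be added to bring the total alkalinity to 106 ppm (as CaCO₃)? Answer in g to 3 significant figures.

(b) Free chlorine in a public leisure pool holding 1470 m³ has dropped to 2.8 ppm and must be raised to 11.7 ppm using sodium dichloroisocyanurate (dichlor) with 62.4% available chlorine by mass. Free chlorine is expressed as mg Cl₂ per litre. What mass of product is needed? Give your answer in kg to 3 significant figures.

(a) 124 g; (b) 21.0 kg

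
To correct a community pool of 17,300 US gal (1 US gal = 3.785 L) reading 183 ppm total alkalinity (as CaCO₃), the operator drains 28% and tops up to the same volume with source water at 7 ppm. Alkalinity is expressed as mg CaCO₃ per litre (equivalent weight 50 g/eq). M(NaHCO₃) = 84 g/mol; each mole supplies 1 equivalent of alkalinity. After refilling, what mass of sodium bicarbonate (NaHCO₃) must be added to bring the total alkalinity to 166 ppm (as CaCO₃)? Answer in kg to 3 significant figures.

3.55 kg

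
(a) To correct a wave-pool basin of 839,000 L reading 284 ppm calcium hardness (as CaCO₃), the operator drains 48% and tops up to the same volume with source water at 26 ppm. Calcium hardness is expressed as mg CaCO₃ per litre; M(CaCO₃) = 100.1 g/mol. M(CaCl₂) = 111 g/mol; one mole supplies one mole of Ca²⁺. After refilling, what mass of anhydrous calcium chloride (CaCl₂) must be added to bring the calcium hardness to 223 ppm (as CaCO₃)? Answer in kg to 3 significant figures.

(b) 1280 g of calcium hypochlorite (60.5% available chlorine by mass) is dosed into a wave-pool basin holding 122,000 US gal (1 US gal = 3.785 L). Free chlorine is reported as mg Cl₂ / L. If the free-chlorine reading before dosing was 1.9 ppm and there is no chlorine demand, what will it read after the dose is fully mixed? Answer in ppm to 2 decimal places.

(a) After draining 48% and refilling: 284 × 0.52 + 26 × 0.48 = 160.16 ppm.
(a) Deficit to target: 223 − 160.16 = 62.84 mg/L.
(a) As CaCO₃: 62.84 mg/L × 839,000 L = 52,720 g; ÷ 100.1 = 526.7 mol Ca²⁺.
(a) Mass: 526.7 × 111 = 58,460 g.

(b) Volume: 122,000 US gal × 3.785 L/gal = 461,770 L.
(b) Available chlorine delivered: 1280 g × 0.605 = 774.4 g as Cl₂.
(b) Concentration rise: 774.4 g / 461,770 L = 1.677 mg/L = 1.68 ppm.
(b) Final FC: 1.9 + 1.68 = 3.58 ppm.

(a) 58.5 kg; (b) 3.58 ppm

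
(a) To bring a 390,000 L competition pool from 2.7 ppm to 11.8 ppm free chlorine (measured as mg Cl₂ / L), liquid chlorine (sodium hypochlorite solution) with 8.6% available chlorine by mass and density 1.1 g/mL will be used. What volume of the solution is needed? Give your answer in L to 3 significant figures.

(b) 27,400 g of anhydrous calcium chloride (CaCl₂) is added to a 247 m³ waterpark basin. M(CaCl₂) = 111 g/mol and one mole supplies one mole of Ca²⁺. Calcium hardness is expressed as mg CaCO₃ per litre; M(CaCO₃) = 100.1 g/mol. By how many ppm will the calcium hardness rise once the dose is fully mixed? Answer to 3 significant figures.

(a) Chlorine deficit: 11.8 − 2.7 = 9.1 ppm = 9.1 mg/L as Cl₂.
(a) Cl₂ equivalent needed: 9.1 mg/L × 390,000 L = 3,549,000 mg = 3549 g.
(a) Product at 8.6% available chlorine: 3549 / 0.086 = 41,270 g.
(a) Volume at density 1.1 g/mL: 41,270 g ÷ 1.1 g/mL = 37,520 mL.

(b) Volume: 247 m³ = 247,000 L.
(b) Moles of Ca²⁺: 27,400 g ÷ 111 g/mol = 246.8 mol.
(b) As CaCO₃: 246.8 mol × 100.1 g/mol = 24,710 g.
(b) Rise: 24,710 g / 247,000 L × 1000 = 100 mg/L.

(a) 37.5 L; (b) 100 ppm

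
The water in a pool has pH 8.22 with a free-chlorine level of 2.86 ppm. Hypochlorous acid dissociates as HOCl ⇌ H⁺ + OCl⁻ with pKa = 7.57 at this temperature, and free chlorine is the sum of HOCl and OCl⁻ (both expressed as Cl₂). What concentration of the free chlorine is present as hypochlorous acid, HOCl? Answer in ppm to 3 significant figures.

[OCl⁻]/[HOCl] = 10^(pH − pKa) = 10^(8.22 − 7.57) = 10^0.65 = 4.467.
Fraction as HOCl = 1 / (1 + 4.467) = 0.1829.
HOCl = 0.1829 × 2.86 ppm = 0.5232 ppm.

0.523 ppm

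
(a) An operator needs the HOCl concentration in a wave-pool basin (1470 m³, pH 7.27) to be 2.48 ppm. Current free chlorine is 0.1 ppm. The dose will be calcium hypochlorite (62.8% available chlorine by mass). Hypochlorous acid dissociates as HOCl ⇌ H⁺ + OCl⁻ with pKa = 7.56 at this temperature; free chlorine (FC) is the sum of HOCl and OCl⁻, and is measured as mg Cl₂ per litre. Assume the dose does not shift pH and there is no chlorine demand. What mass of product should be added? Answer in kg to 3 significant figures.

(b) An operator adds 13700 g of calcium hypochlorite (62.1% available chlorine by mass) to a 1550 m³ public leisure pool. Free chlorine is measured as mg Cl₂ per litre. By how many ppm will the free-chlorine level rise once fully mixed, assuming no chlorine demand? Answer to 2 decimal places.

(a) 8.55 kg; (b) 5.49 ppm

(a) Volume: 1470 m³ = 1,470,000 L.
(a) [OCl⁻]/[HOCl] = 10^(pH − pKa) = 10^(7.27 − 7.56) = 0.5129; fraction as HOCl = 1/(1 + 0.5129) = 0.661.
(a) Free chlorine required for 2.48 ppm HOCl: 2.48 / 0.661 = 3.752 ppm.
(a) FC to add: 3.752 − 0.1 = 3.652 mg/L as Cl₂.
(a) Cl₂ equivalent: 3.652 mg/L × 1,470,000 L = 5368 g.
(a) Product at 62.8% available Cl: 5368 / 0.628 = 8548 g.

(b) Volume: 1550 m³ = 1,550,000 L.
(b) Available chlorine delivered: 13,700 g × 0.621 = 8508 g as Cl₂.
(b) Concentration rise: 8508 g / 1,550,000 L = 5.489 mg/L = 5.49 ppm.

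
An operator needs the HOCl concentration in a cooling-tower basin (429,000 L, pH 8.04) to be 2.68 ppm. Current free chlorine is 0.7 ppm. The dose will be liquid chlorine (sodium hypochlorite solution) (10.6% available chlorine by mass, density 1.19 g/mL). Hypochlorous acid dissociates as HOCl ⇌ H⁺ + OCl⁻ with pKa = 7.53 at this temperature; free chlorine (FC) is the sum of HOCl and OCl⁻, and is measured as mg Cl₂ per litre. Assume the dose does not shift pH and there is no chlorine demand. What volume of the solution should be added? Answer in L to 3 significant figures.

[OCl⁻]/[HOCl] = 10^(pH − pKa) = 10^(8.04 − 7.53) = 3.236; fraction as HOCl = 1/(1 + 3.236) = 0.2361.
Free chlorine required for 2.68 ppm HOCl: 2.68 / 0.2361 = 11.35 ppm.
FC to add: 11.35 − 0.7 = 10.65 mg/L as Cl₂.
Cl₂ equivalent: 10.65 mg/L × 429,000 L = 4570 g.
Product at 10.6% available Cl: 4570 / 0.106 = 43,110 g.
Volume: 43,110 g ÷ 1.19 g/mL = 36,230 mL.

36.2 L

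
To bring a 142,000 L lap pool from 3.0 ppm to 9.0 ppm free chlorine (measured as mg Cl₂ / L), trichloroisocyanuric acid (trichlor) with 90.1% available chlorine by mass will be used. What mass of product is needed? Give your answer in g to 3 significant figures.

Chlorine deficit: 9.0 − 3.0 = 6 ppm = 6 mg/L as Cl₂.
Cl₂ equivalent needed: 6 mg/L × 142,000 L = 852,000 mg = 852 g.
Product at 90.1% available chlorine: 852 / 0.901 = 945.6 g.

946 g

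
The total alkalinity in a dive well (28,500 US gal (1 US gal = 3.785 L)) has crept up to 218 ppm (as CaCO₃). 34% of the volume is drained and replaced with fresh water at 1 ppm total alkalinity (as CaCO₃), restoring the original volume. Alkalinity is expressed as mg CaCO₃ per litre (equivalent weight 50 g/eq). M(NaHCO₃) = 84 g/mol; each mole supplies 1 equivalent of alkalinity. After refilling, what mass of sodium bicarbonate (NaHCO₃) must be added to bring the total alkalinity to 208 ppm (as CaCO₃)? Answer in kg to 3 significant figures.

11.6 kg

Volume: 28,500 US gal × 3.785 L/gal = 107,872 L.
After draining 34% and refilling: 218 × 0.66 + 1 × 0.34 = 144.22 ppm.
Deficit to target: 208 − 144.22 = 63.78 mg/L.
As CaCO₃: 63.78 mg/L × 107,872 L = 6880 g; ÷ 50 g/eq ÷ 1 = 137.6 mol NaHCO₃.
Mass: 137.6 × 84 = 11,560 g.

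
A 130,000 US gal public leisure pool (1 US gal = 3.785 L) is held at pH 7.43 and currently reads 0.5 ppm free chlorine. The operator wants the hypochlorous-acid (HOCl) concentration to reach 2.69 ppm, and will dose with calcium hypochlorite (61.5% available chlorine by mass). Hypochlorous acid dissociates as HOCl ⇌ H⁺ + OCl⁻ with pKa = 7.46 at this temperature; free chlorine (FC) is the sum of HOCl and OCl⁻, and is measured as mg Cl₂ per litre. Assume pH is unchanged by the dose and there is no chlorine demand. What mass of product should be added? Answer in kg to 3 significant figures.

Volume: 130,000 US gal × 3.785 L/gal = 492,050 L.
[OCl⁻]/[HOCl] = 10^(pH − pKa) = 10^(7.43 − 7.46) = 0.9333; fraction as HOCl = 1/(1 + 0.9333) = 0.5173.
Free chlorine required for 2.69 ppm HOCl: 2.69 / 0.5173 = 5.2 ppm.
FC to add: 5.2 − 0.5 = 4.7 mg/L as Cl₂.
Cl₂ equivalent: 4.7 mg/L × 492,050 L = 2313 g.
Product at 61.5% available Cl: 2313 / 0.615 = 3761 g.

3.76 kg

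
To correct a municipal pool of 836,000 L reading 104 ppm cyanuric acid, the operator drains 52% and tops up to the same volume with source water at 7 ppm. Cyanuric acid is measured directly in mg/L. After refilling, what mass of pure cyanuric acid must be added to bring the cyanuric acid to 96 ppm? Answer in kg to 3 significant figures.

35.5 kg

After draining 52% and refilling: 104 × 0.48 + 7 × 0.52 = 53.56 ppm.
Deficit to target: 96 − 53.56 = 42.44 mg/L.
Mass: 42.44 mg/L × 836,000 L = 35,480 g cyanuric acid.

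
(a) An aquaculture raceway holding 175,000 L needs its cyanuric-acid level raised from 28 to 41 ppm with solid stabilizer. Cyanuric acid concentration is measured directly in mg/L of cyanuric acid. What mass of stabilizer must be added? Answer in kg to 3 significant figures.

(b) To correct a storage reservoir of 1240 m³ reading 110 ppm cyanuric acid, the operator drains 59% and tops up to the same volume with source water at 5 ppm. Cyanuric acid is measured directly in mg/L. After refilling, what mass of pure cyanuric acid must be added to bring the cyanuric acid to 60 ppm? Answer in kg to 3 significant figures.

(a) CYA to add: (41 − 28) = 13 mg/L × 175,000 L = 2275 g cyanuric acid.

(b) Volume: 1240 m³ = 1,240,000 L.
(b) After draining 59% and refilling: 110 × 0.41 + 5 × 0.59 = 48.05 ppm.
(b) Deficit to target: 60 − 48.05 = 11.95 mg/L.
(b) Mass: 11.95 mg/L × 1,240,000 L = 14,820 g cyanuric acid.

(a) 2.27 kg; (b) 14.8 kg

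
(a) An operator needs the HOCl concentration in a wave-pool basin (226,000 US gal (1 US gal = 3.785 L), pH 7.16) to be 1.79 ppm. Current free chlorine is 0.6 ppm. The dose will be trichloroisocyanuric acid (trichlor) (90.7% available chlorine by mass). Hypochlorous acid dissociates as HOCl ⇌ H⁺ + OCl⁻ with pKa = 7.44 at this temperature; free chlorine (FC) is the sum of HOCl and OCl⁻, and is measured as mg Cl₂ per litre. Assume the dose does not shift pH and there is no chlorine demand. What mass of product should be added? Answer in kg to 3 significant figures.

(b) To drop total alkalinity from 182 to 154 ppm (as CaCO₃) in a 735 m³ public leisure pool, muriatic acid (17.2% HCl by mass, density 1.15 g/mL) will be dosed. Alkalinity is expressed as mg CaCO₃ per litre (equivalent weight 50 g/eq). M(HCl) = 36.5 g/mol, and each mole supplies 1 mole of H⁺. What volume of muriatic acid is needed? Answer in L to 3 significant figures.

(a) 2.01 kg; (b) 76.0 L

(a) Volume: 226,000 US gal × 3.785 L/gal = 855,410 L.
(a) [OCl⁻]/[HOCl] = 10^(pH − pKa) = 10^(7.16 − 7.44) = 0.5248; fraction as HOCl = 1/(1 + 0.5248) = 0.6558.
(a) Free chlorine required for 1.79 ppm HOCl: 1.79 / 0.6558 = 2.729 ppm.
(a) FC to add: 2.729 − 0.6 = 2.129 mg/L as Cl₂.
(a) Cl₂ equivalent: 2.129 mg/L × 855,410 L = 1822 g.
(a) Product at 90.7% available Cl: 1822 / 0.907 = 2008 g.

(b) Volume: 735 m³ = 735,000 L.
(b) Alkalinity to neutralize: (182 − 154) = 28 mg/L as CaCO₃ × 735,000 L = 20,580 g as CaCO₃.
(b) Equivalents of H⁺ required: 20,580 ÷ 50 g/eq = 411.6 eq = 411.6 mol HCl.
(b) Mass of HCl: 411.6 × 36.5 = 15,020 g.
(b) Mass of 17.2% solution: 15,020 / 0.172 = 87,350 g.
(b) Volume: 87,350 g ÷ 1.15 g/mL = 75,950 mL.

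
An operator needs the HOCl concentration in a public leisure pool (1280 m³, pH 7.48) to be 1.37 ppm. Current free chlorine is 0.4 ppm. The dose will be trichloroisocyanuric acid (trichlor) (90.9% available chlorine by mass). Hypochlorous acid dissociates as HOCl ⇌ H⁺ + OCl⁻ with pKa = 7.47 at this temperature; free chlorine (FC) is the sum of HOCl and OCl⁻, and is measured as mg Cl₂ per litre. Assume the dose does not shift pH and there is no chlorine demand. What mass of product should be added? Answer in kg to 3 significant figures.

Volume: 1280 m³ = 1,280,000 L.
[OCl⁻]/[HOCl] = 10^(pH − pKa) = 10^(7.48 − 7.47) = 1.023; fraction as HOCl = 1/(1 + 1.023) = 0.4942.
Free chlorine required for 1.37 ppm HOCl: 1.37 / 0.4942 = 2.772 ppm.
FC to add: 2.772 − 0.4 = 2.372 mg/L as Cl₂.
Cl₂ equivalent: 2.372 mg/L × 1,280,000 L = 3036 g.
Product at 90.9% available Cl: 3036 / 0.909 = 3340 g.

3.34 kg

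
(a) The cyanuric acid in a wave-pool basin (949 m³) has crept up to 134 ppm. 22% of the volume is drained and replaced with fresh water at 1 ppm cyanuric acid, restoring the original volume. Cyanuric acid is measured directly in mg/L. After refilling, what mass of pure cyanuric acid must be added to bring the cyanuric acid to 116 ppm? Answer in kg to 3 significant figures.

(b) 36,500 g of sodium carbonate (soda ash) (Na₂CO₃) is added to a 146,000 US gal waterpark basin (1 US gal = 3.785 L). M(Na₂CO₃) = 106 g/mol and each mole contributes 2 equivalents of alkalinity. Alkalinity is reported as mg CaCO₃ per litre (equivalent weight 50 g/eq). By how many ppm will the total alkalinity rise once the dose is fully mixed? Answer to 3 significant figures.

(a) 10.7 kg; (b) 62.3 ppm

(a) Volume: 949 m³ = 949,000 L.
(a) After draining 22% and refilling: 134 × 0.78 + 1 × 0.22 = 104.74 ppm.
(a) Deficit to target: 116 − 104.74 = 11.26 mg/L.
(a) Mass: 11.26 mg/L × 949,000 L = 10,690 g cyanuric acid.

(b) Volume: 146,000 US gal × 3.785 L/gal = 552,610 L.
(b) Moles of Na₂CO₃: 36,500 g ÷ 106 g/mol = 344.3 mol → 688.7 eq of alkalinity.
(b) As CaCO₃: 688.7 eq × 50 g/eq = 34,430 g.
(b) Rise: 34,430 g / 552,610 L × 1000 = 62.31 mg/L.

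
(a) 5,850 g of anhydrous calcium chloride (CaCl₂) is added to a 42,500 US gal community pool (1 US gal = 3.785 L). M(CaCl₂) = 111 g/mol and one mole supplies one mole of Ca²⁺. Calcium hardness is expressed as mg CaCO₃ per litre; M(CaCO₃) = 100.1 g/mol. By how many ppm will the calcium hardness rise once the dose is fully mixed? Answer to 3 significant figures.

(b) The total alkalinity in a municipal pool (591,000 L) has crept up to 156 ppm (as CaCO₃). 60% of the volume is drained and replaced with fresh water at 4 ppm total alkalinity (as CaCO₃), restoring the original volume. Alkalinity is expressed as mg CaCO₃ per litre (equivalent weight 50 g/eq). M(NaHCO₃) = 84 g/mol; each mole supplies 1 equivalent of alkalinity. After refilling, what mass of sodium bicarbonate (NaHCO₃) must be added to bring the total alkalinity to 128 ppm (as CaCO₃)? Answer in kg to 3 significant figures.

(a) Volume: 42,500 US gal × 3.785 L/gal = 160,862 L.
(a) Moles of Ca²⁺: 5,850 g ÷ 111 g/mol = 52.7 mol.
(a) As CaCO₃: 52.7 mol × 100.1 g/mol = 5276 g.
(a) Rise: 5276 g / 160,862 L × 1000 = 32.8 mg/L.

(b) After draining 60% and refilling: 156 × 0.40 + 4 × 0.60 = 64.8 ppm.
(b) Deficit to target: 128 − 64.8 = 63.2 mg/L.
(b) As CaCO₃: 63.2 mg/L × 591,000 L = 37,350 g; ÷ 50 g/eq ÷ 1 = 747 mol NaHCO₃.
(b) Mass: 747 × 84 = 62,750 g.

(a) 32.8 ppm; (b) 62.8 kg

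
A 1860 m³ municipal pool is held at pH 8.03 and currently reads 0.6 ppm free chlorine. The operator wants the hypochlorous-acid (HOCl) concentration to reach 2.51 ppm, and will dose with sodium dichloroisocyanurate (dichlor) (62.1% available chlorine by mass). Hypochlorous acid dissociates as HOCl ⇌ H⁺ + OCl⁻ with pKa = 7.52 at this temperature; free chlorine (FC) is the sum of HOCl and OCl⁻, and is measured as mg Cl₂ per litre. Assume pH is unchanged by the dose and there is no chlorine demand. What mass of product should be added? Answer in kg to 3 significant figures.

30.0 kg

Volume: 1860 m³ = 1,860,000 L.
[OCl⁻]/[HOCl] = 10^(pH − pKa) = 10^(8.03 − 7.52) = 3.236; fraction as HOCl = 1/(1 + 3.236) = 0.2361.
Free chlorine required for 2.51 ppm HOCl: 2.51 / 0.2361 = 10.63 ppm.
FC to add: 10.63 − 0.6 = 10.03 mg/L as Cl₂.
Cl₂ equivalent: 10.03 mg/L × 1,860,000 L = 18,660 g.
Product at 62.1% available Cl: 18,660 / 0.621 = 30,050 g.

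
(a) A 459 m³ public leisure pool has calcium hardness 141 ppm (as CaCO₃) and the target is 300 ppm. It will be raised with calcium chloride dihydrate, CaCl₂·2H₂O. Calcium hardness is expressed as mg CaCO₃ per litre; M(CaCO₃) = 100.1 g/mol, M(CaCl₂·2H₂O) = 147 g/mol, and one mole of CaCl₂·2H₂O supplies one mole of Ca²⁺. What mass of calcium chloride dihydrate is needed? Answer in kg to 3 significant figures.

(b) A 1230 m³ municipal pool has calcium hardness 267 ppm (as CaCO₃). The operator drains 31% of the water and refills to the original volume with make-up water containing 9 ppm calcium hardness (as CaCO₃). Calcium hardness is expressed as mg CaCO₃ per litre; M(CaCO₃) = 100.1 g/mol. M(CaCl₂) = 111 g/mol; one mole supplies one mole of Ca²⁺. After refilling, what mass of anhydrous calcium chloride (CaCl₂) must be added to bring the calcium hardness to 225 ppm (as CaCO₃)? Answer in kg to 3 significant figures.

(a) 107 kg; (b) 51.8 kg

(a) Volume: 459 m³ = 459,000 L.
(a) Hardness to add: (300 − 141) = 159 mg/L as CaCO₃ × 459,000 L = 72,980 g as CaCO₃.
(a) Moles of Ca²⁺ (1 mol Ca²⁺ ≡ 1 mol CaCO₃): 72,980 / 100.1 g/mol = 729.1 mol.
(a) Mass of CaCl₂·2H₂O: 729.1 × 147 = 107,200 g.

(b) Volume: 1230 m³ = 1,230,000 L.
(b) After draining 31% and refilling: 267 × 0.69 + 9 × 0.31 = 187.02 ppm.
(b) Deficit to target: 225 − 187.02 = 37.98 mg/L.
(b) As CaCO₃: 37.98 mg/L × 1,230,000 L = 46,720 g; ÷ 100.1 = 466.7 mol Ca²⁺.
(b) Mass: 466.7 × 111 = 51,800 g.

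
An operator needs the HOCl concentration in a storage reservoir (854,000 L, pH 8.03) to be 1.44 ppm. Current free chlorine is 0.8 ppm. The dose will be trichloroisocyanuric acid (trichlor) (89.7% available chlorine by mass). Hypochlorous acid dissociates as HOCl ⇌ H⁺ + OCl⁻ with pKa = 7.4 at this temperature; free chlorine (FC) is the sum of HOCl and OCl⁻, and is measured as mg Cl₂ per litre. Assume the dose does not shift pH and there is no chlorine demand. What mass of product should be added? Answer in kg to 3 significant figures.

6.46 kg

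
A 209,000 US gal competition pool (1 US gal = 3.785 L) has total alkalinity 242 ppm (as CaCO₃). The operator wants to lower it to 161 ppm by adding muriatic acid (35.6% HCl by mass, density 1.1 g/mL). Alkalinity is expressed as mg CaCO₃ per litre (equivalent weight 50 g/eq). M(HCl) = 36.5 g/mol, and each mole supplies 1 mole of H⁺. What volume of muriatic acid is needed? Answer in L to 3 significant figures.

119 L

Volume: 209,000 US gal × 3.785 L/gal = 791,065 L.
Alkalinity to neutralize: (242 − 161) = 81 mg/L as CaCO₃ × 791,065 L = 64,080 g as CaCO₃.
Equivalents of H⁺ required: 64,080 ÷ 50 g/eq = 1282 eq = 1282 mol HCl.
Mass of HCl: 1282 × 36.5 = 46,780 g.
Mass of 35.6% solution: 46,780 / 0.356 = 131,400 g.
Volume: 131,400 g ÷ 1.1 g/mL = 119,400 mL.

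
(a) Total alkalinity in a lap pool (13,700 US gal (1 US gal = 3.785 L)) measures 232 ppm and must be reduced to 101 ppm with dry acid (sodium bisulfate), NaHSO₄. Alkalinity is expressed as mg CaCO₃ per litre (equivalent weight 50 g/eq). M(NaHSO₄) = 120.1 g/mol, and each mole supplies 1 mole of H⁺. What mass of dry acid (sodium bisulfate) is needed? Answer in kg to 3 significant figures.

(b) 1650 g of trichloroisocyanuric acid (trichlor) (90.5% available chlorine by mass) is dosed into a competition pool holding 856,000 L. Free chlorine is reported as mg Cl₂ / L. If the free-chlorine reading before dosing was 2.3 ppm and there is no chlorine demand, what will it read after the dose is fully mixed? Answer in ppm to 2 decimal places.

(a) 16.3 kg; (b) 4.04 ppm

(a) Volume: 13,700 US gal × 3.785 L/gal = 51,854 L.
(a) Alkalinity to neutralize: (232 − 101) = 131 mg/L as CaCO₃ × 51,854 L = 6793 g as CaCO₃.
(a) Equivalents of H⁺ required: 6793 ÷ 50 g/eq = 135.9 eq = 135.9 mol NaHSO₄.
(a) Mass of NaHSO₄: 135.9 × 120.1 = 16,320 g.

(b) Available chlorine delivered: 1650 g × 0.905 = 1493 g as Cl₂.
(b) Concentration rise: 1493 g / 856,000 L = 1.744 mg/L = 1.74 ppm.
(b) Final FC: 2.3 + 1.74 = 4.04 ppm.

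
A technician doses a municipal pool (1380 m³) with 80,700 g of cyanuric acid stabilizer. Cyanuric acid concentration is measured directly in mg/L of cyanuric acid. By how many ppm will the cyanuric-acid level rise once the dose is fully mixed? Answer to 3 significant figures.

Volume: 1380 m³ = 1,380,000 L.
Rise: 80,700 g / 1,380,000 L × 1000 = 58.48 mg/L.

58.5 ppm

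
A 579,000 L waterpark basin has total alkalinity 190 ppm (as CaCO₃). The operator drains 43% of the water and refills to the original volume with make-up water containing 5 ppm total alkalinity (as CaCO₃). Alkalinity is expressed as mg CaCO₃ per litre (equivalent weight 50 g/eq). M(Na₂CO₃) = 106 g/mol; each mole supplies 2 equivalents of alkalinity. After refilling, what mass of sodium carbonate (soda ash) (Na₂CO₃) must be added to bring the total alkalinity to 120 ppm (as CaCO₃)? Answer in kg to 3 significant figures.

After draining 43% and refilling: 190 × 0.57 + 5 × 0.43 = 110.45 ppm.
Deficit to target: 120 − 110.45 = 9.55 mg/L.
As CaCO₃: 9.55 mg/L × 579,000 L = 5529 g; ÷ 50 g/eq ÷ 2 = 55.29 mol Na₂CO₃.
Mass: 55.29 × 106 = 5861 g.

5.86 kg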